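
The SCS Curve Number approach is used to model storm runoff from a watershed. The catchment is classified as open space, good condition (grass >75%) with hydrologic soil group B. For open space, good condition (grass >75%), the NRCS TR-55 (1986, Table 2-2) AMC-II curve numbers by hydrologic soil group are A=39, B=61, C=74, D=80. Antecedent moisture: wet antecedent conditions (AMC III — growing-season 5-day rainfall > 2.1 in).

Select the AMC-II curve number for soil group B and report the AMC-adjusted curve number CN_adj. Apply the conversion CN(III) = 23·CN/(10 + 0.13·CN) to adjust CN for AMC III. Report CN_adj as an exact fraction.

CN_adj = 140300/1793 ≈ 78.249

NRCS table: open space, good condition (grass >75%), soil group B → CN(II) = 61
Adjust CN=61 to AMC III: 23·61/(10 + 0.13·61) → 1403 ÷ (1793/100) = 140300/1793 ≈ 78.249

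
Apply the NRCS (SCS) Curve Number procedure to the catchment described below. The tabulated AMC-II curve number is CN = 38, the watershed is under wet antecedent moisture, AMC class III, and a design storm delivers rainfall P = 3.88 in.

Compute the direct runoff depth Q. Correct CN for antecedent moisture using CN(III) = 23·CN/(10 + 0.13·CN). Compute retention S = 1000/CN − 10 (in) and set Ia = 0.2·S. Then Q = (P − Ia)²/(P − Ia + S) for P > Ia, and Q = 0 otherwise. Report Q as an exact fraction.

Adjust CN=38 to AMC III: 23·38/(10 + 0.13·38) → 874 ÷ (747/50) = 43700/747 ≈ 58.501
Retention S: 1000/CN − 10 with CN=58.501 → S = 3100/437 ≈ 7.094 in
Ia = 0.2·(3100/437) = 620/437 in ≈ 1.419 in
Excess rainfall: 3.880 − 1.419 = 2.461 in; P > Ia so Q > 0
Runoff Q = (P−Ia)²/(P−Ia+S) = (2.461)²/(2.461+7.094) = 723018321/1140449825 ≈ 0.634 in

Q = 723018321/1140449825 in ≈ 0.634 in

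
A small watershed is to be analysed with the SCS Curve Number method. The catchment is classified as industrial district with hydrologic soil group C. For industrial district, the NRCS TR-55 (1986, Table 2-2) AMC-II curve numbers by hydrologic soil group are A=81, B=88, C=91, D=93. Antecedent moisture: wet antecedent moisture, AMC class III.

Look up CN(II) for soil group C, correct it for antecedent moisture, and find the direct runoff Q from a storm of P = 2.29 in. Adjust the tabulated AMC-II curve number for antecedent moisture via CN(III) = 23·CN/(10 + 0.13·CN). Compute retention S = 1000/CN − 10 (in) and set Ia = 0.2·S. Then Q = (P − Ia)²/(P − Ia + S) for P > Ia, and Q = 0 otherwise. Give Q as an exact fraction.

Q = 212794922209/115386462100 in ≈ 1.844 in

NRCS table: industrial district, soil group C → CN(II) = 91
Wet (AMC III): CN(III) = 23·91/(10 + 0.13·91) = 2093/(2183/100) = 209300/2183 ≈ 95.877
Max retention: S = 1000/(209300/2183) − 10 = 900/2093 in (≈ 0.430 in)
Ia = 0.2S: 0.2·0.430 = 0.086 in (exactly 180/2093)
Since P=2.290 > Ia=0.086: effective rainfall P−Ia = 461297/209300 in
Q = (461297/209300)²/((461297/209300) + 900/2093) = (212794922209/43806490000)/(551297/209300) = 212794922209/115386462100 in ≈ 1.844 in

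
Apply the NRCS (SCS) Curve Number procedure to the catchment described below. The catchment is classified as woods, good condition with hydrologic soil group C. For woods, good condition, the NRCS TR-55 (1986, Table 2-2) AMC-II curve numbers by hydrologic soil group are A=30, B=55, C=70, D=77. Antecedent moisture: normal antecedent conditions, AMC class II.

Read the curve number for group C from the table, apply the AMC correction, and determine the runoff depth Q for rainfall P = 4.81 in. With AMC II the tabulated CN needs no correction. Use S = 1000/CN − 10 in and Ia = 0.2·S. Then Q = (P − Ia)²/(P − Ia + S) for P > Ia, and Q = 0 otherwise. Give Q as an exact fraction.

Q = 7656289/4036900 in ≈ 1.897 in

NRCS table: woods, good condition, soil group C → CN(II) = 70
Average conditions: CN = 70 (no AMC adjustment).
S = 1000/70 − 10 = 30/7 in ≈ 4.286 in
Initial abstraction Ia = S/5 = (30/7)/5 = 6/7 ≈ 0.857 in
Excess rainfall: 4.810 − 0.857 = 3.953 in; P > Ia so Q > 0
Q: (2767/700)² ÷ (5767/700) = 7656289/4036900 in (≈ 1.897 in)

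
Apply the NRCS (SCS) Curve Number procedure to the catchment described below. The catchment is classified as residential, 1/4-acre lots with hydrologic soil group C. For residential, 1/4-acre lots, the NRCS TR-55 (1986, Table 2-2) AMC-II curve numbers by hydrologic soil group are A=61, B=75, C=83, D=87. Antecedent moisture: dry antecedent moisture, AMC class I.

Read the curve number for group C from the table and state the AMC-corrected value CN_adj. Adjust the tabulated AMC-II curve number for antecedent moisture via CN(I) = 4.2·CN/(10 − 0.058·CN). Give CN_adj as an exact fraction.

CN_adj = 174300/2593 ≈ 67.219

NRCS table: residential, 1/4-acre lots, soil group C → CN(II) = 83
Dry (AMC I): CN(I) = 4.2·83/(10 − 0.058·83) = (1743/5)/(2593/500) = 174300/2593 ≈ 67.219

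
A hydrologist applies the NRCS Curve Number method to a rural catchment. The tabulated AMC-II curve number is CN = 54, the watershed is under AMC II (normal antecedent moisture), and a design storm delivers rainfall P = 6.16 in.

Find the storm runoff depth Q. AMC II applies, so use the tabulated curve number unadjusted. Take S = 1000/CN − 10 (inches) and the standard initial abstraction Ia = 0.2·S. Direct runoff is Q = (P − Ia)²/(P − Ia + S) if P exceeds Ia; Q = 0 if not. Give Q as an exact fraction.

Q = 4524032/2955825 in ≈ 1.531 in

AMC II — tabulated CN = 54 applies directly.
Retention S: 1000/CN − 10 with CN=54.000 → S = 230/27 ≈ 8.519 in
Initial abstraction Ia = S/5 = (230/27)/5 = 46/27 ≈ 1.704 in
Since P=6.160 > Ia=1.704: effective rainfall P−Ia = 3008/675 in
Q: (3008/675)² ÷ (8758/675) = 4524032/2955825 in (≈ 1.531 in)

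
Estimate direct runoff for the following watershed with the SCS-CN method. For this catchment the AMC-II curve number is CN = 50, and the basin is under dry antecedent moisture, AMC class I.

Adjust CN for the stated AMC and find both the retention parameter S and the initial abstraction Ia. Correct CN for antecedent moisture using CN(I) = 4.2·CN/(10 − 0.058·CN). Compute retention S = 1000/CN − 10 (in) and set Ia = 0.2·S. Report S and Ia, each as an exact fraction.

S = 500/21 in ≈ 23.810 in; Ia = 100/21 in ≈ 4.762 in

CN(I) from CN(II)=50: (4.2·50)/(10 − 0.058·50) = 2100/71 ≈ 29.577
Retention S: 1000/CN − 10 with CN=29.577 → S = 500/21 ≈ 23.810 in
Ia = 0.2·(500/21) = 100/21 in ≈ 4.762 in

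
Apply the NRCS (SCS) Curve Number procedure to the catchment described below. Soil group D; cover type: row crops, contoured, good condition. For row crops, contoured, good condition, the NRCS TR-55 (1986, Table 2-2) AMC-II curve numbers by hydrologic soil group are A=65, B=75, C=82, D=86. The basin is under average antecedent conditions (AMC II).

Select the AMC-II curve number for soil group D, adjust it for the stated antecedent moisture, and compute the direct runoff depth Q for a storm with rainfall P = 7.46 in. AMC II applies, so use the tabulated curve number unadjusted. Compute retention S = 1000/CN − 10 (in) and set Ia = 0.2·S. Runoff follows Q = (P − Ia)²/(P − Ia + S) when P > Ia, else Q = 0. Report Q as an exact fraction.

Q = 235284921/40503850 in ≈ 5.809 in

NRCS table: row crops, contoured, good condition, soil group D → CN(II) = 86
AMC II — tabulated CN = 86 applies directly.
Retention S: 1000/CN − 10 with CN=86.000 → S = 70/43 ≈ 1.628 in
Ia = 0.2·(70/43) = 14/43 in ≈ 0.326 in
Since P=7.460 > Ia=0.326: effective rainfall P−Ia = 15339/2150 in
Q: (15339/2150)² ÷ (18839/2150) = 235284921/40503850 in (≈ 5.809 in)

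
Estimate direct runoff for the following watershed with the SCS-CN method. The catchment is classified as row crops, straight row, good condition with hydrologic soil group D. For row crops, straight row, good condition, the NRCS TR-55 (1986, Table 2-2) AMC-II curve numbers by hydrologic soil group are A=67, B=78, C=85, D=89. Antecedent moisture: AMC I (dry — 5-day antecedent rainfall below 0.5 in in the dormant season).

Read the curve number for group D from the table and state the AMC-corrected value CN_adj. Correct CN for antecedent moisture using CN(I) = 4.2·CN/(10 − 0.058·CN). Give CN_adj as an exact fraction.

CN_adj = 186900/2419 ≈ 77.263

NRCS table: row crops, straight row, good condition, soil group D → CN(II) = 89
Adjust CN=89 to AMC I: 4.2·89/(10 − 0.058·89) → (1869/5) ÷ (2419/500) = 186900/2419 ≈ 77.263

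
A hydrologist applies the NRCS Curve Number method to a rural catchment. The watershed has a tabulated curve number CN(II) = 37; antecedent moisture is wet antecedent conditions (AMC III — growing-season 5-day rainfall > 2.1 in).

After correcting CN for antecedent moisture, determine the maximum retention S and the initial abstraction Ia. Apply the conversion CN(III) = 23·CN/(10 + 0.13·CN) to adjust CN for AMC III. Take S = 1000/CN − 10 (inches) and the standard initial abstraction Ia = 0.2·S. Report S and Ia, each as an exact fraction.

S = 6300/851 in ≈ 7.403 in; Ia = 1260/851 in ≈ 1.481 in

Adjust CN=37 to AMC III: 23·37/(10 + 0.13·37) → 851 ÷ (1481/100) = 85100/1481 ≈ 57.461
S = 1000/(85100/1481) − 10 = 6300/851 in ≈ 7.403 in
Initial abstraction Ia = S/5 = (6300/851)/5 = 1260/851 ≈ 1.481 in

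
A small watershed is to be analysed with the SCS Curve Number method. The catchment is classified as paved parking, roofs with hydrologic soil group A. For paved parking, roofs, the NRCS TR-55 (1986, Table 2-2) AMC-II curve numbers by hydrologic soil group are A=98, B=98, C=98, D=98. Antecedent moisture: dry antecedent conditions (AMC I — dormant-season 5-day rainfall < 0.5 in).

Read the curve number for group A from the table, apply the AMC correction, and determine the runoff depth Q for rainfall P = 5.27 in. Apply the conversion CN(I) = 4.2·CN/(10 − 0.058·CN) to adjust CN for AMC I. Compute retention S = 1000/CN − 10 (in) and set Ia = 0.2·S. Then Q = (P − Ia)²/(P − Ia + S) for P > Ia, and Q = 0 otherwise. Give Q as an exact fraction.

NRCS table: paved parking, roofs, soil group A → CN(II) = 98
CN(I) from CN(II)=98: (4.2·98)/(10 − 0.058·98) = 102900/1079 ≈ 95.366
S = 1000/(102900/1079) − 10 = 500/1029 in ≈ 0.486 in
Initial abstraction Ia = S/5 = (500/1029)/5 = 100/1029 ≈ 0.097 in
P − Ia = 5.270 − 0.097 = 532283/102900 ≈ 5.173 in (> 0, runoff occurs)
Q: (532283/102900)² ÷ (582283/102900) = 283325192089/59916920700 in (≈ 4.729 in)

Q = 283325192089/59916920700 in ≈ 4.729 in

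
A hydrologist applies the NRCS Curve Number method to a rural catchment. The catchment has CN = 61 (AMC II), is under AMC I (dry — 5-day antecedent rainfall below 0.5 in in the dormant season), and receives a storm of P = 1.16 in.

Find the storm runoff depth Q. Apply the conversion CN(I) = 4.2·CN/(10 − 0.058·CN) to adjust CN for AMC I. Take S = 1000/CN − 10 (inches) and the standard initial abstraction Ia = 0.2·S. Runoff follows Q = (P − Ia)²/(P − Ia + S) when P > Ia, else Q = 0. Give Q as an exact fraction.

Q = 0 in ≈ 0.000 in

Adjust CN=61 to AMC I: 4.2·61/(10 − 0.058·61) → (1281/5) ÷ (3231/500) = 42700/1077 ≈ 39.647
S = 1000/(42700/1077) − 10 = 6500/427 in ≈ 15.222 in
Ia = 0.2·(6500/427) = 1300/427 in ≈ 3.044 in
P = 1.160 ≤ Ia = 3.044 in: entire storm abstracted, Q = 0.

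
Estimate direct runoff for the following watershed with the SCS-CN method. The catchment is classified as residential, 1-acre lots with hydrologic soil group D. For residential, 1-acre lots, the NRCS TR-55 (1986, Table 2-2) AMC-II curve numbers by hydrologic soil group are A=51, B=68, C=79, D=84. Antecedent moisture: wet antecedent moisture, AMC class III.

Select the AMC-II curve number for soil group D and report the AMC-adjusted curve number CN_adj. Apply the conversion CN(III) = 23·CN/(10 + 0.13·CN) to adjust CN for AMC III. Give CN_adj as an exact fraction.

CN_adj = 48300/523 ≈ 92.352

NRCS table: residential, 1-acre lots, soil group D → CN(II) = 84
Adjust CN=84 to AMC III: 23·84/(10 + 0.13·84) → 1932 ÷ (523/25) = 48300/523 ≈ 92.352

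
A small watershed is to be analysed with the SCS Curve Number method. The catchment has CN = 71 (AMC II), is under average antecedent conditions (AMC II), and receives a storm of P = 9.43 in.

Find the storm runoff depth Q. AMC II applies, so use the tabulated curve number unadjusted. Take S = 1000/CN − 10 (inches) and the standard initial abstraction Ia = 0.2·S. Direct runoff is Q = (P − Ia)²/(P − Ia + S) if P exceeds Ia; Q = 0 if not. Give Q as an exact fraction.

AMC II — tabulated CN = 71 applies directly.
Retention S: 1000/CN − 10 with CN=71.000 → S = 290/71 ≈ 4.085 in
Ia = 0.2S: 0.2·4.085 = 0.817 in (exactly 58/71)
Since P=9.430 > Ia=0.817: effective rainfall P−Ia = 61153/7100 in
Q = (61153/7100)²/((61153/7100) + 290/71) = (3739689409/50410000)/(90153/7100) = 3739689409/640086300 in ≈ 5.842 in

Q = 3739689409/640086300 in ≈ 5.842 in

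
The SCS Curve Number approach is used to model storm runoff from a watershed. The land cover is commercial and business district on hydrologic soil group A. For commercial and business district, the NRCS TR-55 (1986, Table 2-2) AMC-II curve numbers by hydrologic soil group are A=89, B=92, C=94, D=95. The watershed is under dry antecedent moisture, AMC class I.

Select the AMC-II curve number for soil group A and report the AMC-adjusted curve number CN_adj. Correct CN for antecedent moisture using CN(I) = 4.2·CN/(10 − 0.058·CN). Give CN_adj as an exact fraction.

CN_adj = 186900/2419 ≈ 77.263

NRCS table: commercial and business district, soil group A → CN(II) = 89
Dry (AMC I): CN(I) = 4.2·89/(10 − 0.058·89) = (1869/5)/(2419/500) = 186900/2419 ≈ 77.263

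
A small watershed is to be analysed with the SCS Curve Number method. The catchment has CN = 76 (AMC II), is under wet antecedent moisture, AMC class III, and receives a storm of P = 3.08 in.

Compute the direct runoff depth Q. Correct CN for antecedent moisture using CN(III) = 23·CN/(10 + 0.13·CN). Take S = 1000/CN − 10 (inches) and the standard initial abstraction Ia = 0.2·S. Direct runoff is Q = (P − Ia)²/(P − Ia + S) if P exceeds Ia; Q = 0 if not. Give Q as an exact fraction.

Wet (AMC III): CN(III) = 23·76/(10 + 0.13·76) = 1748/(497/25) = 43700/497 ≈ 87.928
Retention S: 1000/CN − 10 with CN=87.928 → S = 600/437 ≈ 1.373 in
Initial abstraction Ia = S/5 = (600/437)/5 = 120/437 ≈ 0.275 in
Since P=3.080 > Ia=0.275: effective rainfall P−Ia = 30649/10925 in
Runoff Q = (P−Ia)²/(P−Ia+S) = (2.805)²/(2.805+1.373) = 939361201/498715325 ≈ 1.884 in

Q = 939361201/498715325 in ≈ 1.884 in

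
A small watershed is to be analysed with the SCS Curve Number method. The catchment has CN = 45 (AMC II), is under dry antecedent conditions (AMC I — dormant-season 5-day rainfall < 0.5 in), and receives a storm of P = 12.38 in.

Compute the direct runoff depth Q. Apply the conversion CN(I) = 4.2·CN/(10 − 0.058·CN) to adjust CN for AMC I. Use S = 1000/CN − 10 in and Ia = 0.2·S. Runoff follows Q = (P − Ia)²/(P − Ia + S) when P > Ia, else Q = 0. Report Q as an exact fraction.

Adjust CN=45 to AMC I: 4.2·45/(10 − 0.058·45) → 189 ÷ (739/100) = 18900/739 ≈ 25.575
Retention S: 1000/CN − 10 with CN=25.575 → S = 5500/189 ≈ 29.101 in
Ia = 0.2·(5500/189) = 1100/189 in ≈ 5.820 in
Since P=12.380 > Ia=5.820: effective rainfall P−Ia = 61991/9450 in
Runoff Q = (P−Ia)²/(P−Ia+S) = (6.560)²/(6.560+29.101) = 3842884081/3184564950 ≈ 1.207 in

Q = 3842884081/3184564950 in ≈ 1.207 in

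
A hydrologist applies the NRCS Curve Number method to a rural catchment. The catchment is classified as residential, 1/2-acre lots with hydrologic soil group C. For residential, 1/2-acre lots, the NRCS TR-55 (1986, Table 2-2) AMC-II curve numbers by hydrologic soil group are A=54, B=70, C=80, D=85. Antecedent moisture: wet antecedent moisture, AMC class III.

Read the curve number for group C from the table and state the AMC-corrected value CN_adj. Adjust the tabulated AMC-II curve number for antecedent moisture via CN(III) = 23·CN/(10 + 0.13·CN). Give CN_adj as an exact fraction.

NRCS table: residential, 1/2-acre lots, soil group C → CN(II) = 80
CN(III) from CN(II)=80: (23·80)/(10 + 0.13·80) = 4600/51 ≈ 90.196

CN_adj = 4600/51 ≈ 90.196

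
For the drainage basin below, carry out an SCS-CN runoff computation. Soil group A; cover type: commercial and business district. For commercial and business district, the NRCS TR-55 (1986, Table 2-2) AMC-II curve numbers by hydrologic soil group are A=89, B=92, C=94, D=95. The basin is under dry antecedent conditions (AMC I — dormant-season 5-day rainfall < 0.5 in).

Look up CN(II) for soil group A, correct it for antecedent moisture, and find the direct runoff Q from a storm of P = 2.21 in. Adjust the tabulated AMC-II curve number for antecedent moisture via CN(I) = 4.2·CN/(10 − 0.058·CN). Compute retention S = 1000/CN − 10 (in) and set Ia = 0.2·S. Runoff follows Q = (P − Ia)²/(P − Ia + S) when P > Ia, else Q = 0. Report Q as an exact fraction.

NRCS table: commercial and business district, soil group A → CN(II) = 89
CN(I) from CN(II)=89: (4.2·89)/(10 − 0.058·89) = 186900/2419 ≈ 77.263
S = 1000/(186900/2419) − 10 = 5500/1869 in ≈ 2.943 in
Initial abstraction Ia = S/5 = (5500/1869)/5 = 1100/1869 ≈ 0.589 in
Since P=2.210 > Ia=0.589: effective rainfall P−Ia = 303049/186900 in
Runoff Q = (P−Ia)²/(P−Ia+S) = (1.621)²/(1.621+2.943) = 91838696401/159434858100 ≈ 0.576 in

Q = 91838696401/159434858100 in ≈ 0.576 in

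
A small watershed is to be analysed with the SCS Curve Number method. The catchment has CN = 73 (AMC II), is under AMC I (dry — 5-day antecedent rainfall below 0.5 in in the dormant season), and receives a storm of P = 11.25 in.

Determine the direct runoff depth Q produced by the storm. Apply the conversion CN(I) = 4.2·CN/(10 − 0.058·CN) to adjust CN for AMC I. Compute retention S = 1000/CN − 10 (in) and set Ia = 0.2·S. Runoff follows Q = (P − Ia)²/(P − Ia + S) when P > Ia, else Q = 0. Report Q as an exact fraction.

Q = 2786415/566188 in ≈ 4.921 in

Adjust CN=73 to AMC I: 4.2·73/(10 − 0.058·73) → (1533/5) ÷ (2883/500) = 51100/961 ≈ 53.174
S = 1000/(51100/961) − 10 = 4500/511 in ≈ 8.806 in
Initial abstraction Ia = S/5 = (4500/511)/5 = 900/511 ≈ 1.761 in
Excess rainfall: 11.250 − 1.761 = 9.489 in; P > Ia so Q > 0
Runoff Q = (P−Ia)²/(P−Ia+S) = (9.489)²/(9.489+8.806) = 2786415/566188 ≈ 4.921 in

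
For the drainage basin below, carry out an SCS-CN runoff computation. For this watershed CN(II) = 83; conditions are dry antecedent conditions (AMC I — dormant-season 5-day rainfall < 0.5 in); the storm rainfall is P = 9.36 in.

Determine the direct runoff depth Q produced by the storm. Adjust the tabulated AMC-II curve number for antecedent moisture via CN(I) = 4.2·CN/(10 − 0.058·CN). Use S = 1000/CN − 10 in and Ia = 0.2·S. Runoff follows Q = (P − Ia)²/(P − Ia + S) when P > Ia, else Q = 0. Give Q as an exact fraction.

CN(I) from CN(II)=83: (4.2·83)/(10 − 0.058·83) = 174300/2593 ≈ 67.219
S = 1000/(174300/2593) − 10 = 8500/1743 in ≈ 4.877 in
Ia = 0.2S: 0.2·4.877 = 0.975 in (exactly 1700/1743)
Since P=9.360 > Ia=0.975: effective rainfall P−Ia = 365362/43575 in
Runoff Q = (P−Ia)²/(P−Ia+S) = (8.385)²/(8.385+4.877) = 66744695522/12590168325 ≈ 5.301 in

Q = 66744695522/12590168325 in ≈ 5.301 in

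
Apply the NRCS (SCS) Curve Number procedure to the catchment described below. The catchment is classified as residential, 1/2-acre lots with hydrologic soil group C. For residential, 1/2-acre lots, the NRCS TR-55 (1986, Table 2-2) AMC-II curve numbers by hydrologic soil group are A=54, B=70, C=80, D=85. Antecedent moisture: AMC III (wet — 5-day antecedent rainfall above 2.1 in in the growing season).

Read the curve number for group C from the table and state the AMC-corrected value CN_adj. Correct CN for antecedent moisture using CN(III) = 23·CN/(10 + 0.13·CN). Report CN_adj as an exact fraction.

NRCS table: residential, 1/2-acre lots, soil group C → CN(II) = 80
Wet (AMC III): CN(III) = 23·80/(10 + 0.13·80) = 1840/(102/5) = 4600/51 ≈ 90.196

CN_adj = 4600/51 ≈ 90.196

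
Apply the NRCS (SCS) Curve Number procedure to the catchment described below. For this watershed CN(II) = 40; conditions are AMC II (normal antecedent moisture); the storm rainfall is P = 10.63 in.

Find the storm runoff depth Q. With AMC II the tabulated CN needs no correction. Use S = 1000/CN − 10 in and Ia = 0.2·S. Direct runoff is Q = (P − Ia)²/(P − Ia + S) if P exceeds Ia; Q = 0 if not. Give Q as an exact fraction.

Q = 582169/226300 in ≈ 2.573 in

CN(II) = 40; AMC II needs no correction.
Max retention: S = 1000/40 − 10 = 15 in (≈ 15.000 in)
Initial abstraction Ia = S/5 = 15/5 = 3 ≈ 3.000 in
Since P=10.630 > Ia=3.000: effective rainfall P−Ia = 763/100 in
Runoff Q = (P−Ia)²/(P−Ia+S) = (7.630)²/(7.630+15.000) = 582169/226300 ≈ 2.573 in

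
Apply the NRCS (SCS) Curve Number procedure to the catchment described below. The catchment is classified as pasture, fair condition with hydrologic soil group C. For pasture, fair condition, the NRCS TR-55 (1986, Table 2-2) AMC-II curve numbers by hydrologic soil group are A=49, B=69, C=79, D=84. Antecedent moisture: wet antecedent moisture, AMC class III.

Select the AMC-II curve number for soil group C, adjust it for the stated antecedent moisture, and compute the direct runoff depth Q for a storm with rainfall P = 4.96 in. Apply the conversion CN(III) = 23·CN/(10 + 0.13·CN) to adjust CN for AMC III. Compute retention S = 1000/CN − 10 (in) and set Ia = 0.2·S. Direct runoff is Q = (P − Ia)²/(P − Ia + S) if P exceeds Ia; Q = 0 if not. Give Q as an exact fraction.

Q = 11535619216/3035616475 in ≈ 3.800 in

NRCS table: pasture, fair condition, soil group C → CN(II) = 79
Adjust CN=79 to AMC III: 23·79/(10 + 0.13·79) → 1817 ÷ (2027/100) = 181700/2027 ≈ 89.640
S = 1000/(181700/2027) − 10 = 2100/1817 in ≈ 1.156 in
Ia = 0.2S: 0.2·1.156 = 0.231 in (exactly 420/1817)
P − Ia = 4.960 − 0.231 = 214808/45425 ≈ 4.729 in (> 0, runoff occurs)
Runoff Q = (P−Ia)²/(P−Ia+S) = (4.729)²/(4.729+1.156) = 11535619216/3035616475 ≈ 3.800 in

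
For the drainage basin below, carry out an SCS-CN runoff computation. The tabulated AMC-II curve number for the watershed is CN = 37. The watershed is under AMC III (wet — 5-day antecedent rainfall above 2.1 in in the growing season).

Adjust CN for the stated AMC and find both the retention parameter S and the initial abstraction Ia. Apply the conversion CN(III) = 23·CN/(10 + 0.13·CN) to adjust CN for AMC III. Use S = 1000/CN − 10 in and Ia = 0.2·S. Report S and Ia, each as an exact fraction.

S = 6300/851 in ≈ 7.403 in; Ia = 1260/851 in ≈ 1.481 in

CN(III) from CN(II)=37: (23·37)/(10 + 0.13·37) = 85100/1481 ≈ 57.461
Retention S: 1000/CN − 10 with CN=57.461 → S = 6300/851 ≈ 7.403 in
Initial abstraction Ia = S/5 = (6300/851)/5 = 1260/851 ≈ 1.481 in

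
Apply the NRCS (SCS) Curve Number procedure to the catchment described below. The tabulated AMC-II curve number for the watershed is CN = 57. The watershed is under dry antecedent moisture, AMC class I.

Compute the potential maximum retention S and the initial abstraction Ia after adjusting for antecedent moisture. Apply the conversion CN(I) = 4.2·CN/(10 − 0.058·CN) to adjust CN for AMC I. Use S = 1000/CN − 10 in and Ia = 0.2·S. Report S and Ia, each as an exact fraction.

CN(I) from CN(II)=57: (4.2·57)/(10 − 0.058·57) = 119700/3347 ≈ 35.763
S = 1000/(119700/3347) − 10 = 21500/1197 in ≈ 17.962 in
Initial abstraction Ia = S/5 = (21500/1197)/5 = 4300/1197 ≈ 3.592 in

S = 21500/1197 in ≈ 17.962 in; Ia = 4300/1197 in ≈ 3.592 in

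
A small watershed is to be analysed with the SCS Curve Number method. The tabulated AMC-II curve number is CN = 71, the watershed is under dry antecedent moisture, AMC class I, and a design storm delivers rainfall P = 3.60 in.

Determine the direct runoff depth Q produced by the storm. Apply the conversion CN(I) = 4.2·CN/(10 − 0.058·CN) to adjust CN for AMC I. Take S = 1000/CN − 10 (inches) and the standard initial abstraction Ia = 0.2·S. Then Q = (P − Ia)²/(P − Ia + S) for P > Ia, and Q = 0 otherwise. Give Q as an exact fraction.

Q = 76113122/316233645 in ≈ 0.241 in

Adjust CN=71 to AMC I: 4.2·71/(10 − 0.058·71) → (1491/5) ÷ (2941/500) = 149100/2941 ≈ 50.697
S = 1000/(149100/2941) − 10 = 14500/1491 in ≈ 9.725 in
Initial abstraction Ia = S/5 = (14500/1491)/5 = 2900/1491 ≈ 1.945 in
P − Ia = 3.600 − 1.945 = 12338/7455 ≈ 1.655 in (> 0, runoff occurs)
Q: (12338/7455)² ÷ (84838/7455) = 76113122/316233645 in (≈ 0.241 in)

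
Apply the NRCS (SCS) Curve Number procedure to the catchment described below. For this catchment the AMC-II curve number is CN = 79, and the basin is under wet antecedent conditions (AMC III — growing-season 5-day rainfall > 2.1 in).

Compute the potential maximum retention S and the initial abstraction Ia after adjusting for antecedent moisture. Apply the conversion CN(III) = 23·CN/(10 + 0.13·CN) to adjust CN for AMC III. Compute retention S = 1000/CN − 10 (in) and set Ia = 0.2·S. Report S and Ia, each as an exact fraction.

S = 2100/1817 in ≈ 1.156 in; Ia = 420/1817 in ≈ 0.231 in

CN(III) from CN(II)=79: (23·79)/(10 + 0.13·79) = 181700/2027 ≈ 89.640
Retention S: 1000/CN − 10 with CN=89.640 → S = 2100/1817 ≈ 1.156 in
Ia = 0.2·(2100/1817) = 420/1817 in ≈ 0.231 in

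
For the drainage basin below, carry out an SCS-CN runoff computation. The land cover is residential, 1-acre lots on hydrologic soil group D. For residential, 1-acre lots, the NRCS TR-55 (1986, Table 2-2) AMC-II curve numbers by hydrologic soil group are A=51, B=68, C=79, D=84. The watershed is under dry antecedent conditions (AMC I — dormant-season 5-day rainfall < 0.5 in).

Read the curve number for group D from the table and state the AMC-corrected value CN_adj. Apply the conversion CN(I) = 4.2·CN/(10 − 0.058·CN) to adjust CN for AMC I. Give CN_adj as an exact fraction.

CN_adj = 44100/641 ≈ 68.799

NRCS table: residential, 1-acre lots, soil group D → CN(II) = 84
Adjust CN=84 to AMC I: 4.2·84/(10 − 0.058·84) → (1764/5) ÷ (641/125) = 44100/641 ≈ 68.799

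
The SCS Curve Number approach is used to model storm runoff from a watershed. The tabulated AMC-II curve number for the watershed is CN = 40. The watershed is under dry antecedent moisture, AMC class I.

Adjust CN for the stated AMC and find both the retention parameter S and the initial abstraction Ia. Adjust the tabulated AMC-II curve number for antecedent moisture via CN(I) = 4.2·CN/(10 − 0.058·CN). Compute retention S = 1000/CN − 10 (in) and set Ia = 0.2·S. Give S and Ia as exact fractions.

CN(I) from CN(II)=40: (4.2·40)/(10 − 0.058·40) = 175/8 ≈ 21.875
Retention S: 1000/CN − 10 with CN=21.875 → S = 250/7 ≈ 35.714 in
Ia = 0.2·(250/7) = 50/7 in ≈ 7.143 in

S = 250/7 in ≈ 35.714 in; Ia = 50/7 in ≈ 7.143 in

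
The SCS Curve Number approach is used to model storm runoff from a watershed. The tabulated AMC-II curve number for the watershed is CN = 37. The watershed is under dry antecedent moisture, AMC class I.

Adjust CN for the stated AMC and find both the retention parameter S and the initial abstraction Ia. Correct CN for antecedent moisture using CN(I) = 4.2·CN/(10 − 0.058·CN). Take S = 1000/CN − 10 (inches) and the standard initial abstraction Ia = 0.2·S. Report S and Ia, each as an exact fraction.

Dry (AMC I): CN(I) = 4.2·37/(10 − 0.058·37) = (777/5)/(3927/500) = 3700/187 ≈ 19.786
Retention S: 1000/CN − 10 with CN=19.786 → S = 1500/37 ≈ 40.541 in
Initial abstraction Ia = S/5 = (1500/37)/5 = 300/37 ≈ 8.108 in

S = 1500/37 in ≈ 40.541 in; Ia = 300/37 in ≈ 8.108 in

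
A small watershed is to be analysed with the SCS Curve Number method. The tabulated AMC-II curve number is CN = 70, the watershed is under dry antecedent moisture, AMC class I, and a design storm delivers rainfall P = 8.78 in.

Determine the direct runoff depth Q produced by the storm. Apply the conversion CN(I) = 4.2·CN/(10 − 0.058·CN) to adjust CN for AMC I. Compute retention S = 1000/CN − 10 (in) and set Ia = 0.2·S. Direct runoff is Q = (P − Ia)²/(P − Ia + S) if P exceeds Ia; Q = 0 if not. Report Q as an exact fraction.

Q = 272613121/101701950 in ≈ 2.681 in

CN(I) from CN(II)=70: (4.2·70)/(10 − 0.058·70) = 4900/99 ≈ 49.495
Max retention: S = 1000/(4900/99) − 10 = 500/49 in (≈ 10.204 in)
Initial abstraction Ia = S/5 = (500/49)/5 = 100/49 ≈ 2.041 in
Since P=8.780 > Ia=2.041: effective rainfall P−Ia = 16511/2450 in
Runoff Q = (P−Ia)²/(P−Ia+S) = (6.739)²/(6.739+10.204) = 272613121/101701950 ≈ 2.681 in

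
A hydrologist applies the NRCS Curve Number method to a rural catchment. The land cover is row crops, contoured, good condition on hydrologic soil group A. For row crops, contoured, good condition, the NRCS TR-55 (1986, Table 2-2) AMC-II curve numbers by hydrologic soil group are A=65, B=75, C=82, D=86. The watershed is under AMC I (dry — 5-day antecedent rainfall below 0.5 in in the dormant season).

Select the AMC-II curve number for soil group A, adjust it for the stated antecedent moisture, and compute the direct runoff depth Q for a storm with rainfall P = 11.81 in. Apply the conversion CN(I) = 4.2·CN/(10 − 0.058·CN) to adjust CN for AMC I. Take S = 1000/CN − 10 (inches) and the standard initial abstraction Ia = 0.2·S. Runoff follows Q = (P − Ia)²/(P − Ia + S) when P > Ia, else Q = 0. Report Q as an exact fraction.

Q = 1300251481/335630100 in ≈ 3.874 in

NRCS table: row crops, contoured, good condition, soil group A → CN(II) = 65
CN(I) from CN(II)=65: (4.2·65)/(10 − 0.058·65) = 3900/89 ≈ 43.820
S = 1000/(3900/89) − 10 = 500/39 in ≈ 12.821 in
Ia = 0.2S: 0.2·12.821 = 2.564 in (exactly 100/39)
P − Ia = 11.810 − 2.564 = 36059/3900 ≈ 9.246 in (> 0, runoff occurs)
Runoff Q = (P−Ia)²/(P−Ia+S) = (9.246)²/(9.246+12.821) = 1300251481/335630100 ≈ 3.874 in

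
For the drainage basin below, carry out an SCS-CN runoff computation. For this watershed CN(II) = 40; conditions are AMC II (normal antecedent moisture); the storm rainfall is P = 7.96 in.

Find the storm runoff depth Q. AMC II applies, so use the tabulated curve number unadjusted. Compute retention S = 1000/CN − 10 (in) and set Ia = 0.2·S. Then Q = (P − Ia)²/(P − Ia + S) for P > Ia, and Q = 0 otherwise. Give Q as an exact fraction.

Q = 15376/12475 in ≈ 1.233 in

AMC II — tabulated CN = 40 applies directly.
S = 1000/40 − 10 = 15 in ≈ 15.000 in
Initial abstraction Ia = S/5 = 15/5 = 3 ≈ 3.000 in
P − Ia = 7.960 − 3.000 = 124/25 ≈ 4.960 in (> 0, runoff occurs)
Runoff Q = (P−Ia)²/(P−Ia+S) = (4.960)²/(4.960+15.000) = 15376/12475 ≈ 1.233 in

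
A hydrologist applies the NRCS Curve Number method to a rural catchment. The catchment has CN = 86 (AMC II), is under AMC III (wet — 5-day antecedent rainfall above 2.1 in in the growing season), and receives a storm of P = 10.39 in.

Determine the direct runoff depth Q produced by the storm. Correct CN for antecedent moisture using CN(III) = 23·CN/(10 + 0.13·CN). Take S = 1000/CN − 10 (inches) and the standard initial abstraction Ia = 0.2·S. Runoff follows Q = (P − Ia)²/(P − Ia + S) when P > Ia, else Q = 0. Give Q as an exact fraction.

Q = 1027326172041/107165171900 in ≈ 9.586 in

Wet (AMC III): CN(III) = 23·86/(10 + 0.13·86) = 1978/(1059/50) = 98900/1059 ≈ 93.390
S = 1000/(98900/1059) − 10 = 700/989 in ≈ 0.708 in
Initial abstraction Ia = S/5 = (700/989)/5 = 140/989 ≈ 0.142 in
Since P=10.390 > Ia=0.142: effective rainfall P−Ia = 1013571/98900 in
Q: (1013571/98900)² ÷ (1083571/98900) = 1027326172041/107165171900 in (≈ 9.586 in)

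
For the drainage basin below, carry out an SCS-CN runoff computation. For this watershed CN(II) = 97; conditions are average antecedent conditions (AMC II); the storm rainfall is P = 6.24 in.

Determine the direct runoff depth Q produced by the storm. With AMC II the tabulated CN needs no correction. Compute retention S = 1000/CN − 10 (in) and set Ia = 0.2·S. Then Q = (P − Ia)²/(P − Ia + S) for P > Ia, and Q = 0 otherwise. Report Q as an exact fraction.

Q = 6235009/1059725 in ≈ 5.884 in

Average conditions: CN = 97 (no AMC adjustment).
S = 1000/97 − 10 = 30/97 in ≈ 0.309 in
Ia = 0.2S: 0.2·0.309 = 0.062 in (exactly 6/97)
Excess rainfall: 6.240 − 0.062 = 6.178 in; P > Ia so Q > 0
Q: (14982/2425)² ÷ (15732/2425) = 6235009/1059725 in (≈ 5.884 in)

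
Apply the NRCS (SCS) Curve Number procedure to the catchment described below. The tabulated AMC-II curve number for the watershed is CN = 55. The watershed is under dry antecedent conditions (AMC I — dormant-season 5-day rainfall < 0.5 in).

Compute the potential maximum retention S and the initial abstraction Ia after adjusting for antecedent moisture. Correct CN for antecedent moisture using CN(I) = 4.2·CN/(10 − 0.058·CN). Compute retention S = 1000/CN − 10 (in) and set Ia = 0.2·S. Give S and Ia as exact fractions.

S = 1500/77 in ≈ 19.481 in; Ia = 300/77 in ≈ 3.896 in

Dry (AMC I): CN(I) = 4.2·55/(10 − 0.058·55) = 231/(681/100) = 7700/227 ≈ 33.921
Max retention: S = 1000/(7700/227) − 10 = 1500/77 in (≈ 19.481 in)
Initial abstraction Ia = S/5 = (1500/77)/5 = 300/77 ≈ 3.896 in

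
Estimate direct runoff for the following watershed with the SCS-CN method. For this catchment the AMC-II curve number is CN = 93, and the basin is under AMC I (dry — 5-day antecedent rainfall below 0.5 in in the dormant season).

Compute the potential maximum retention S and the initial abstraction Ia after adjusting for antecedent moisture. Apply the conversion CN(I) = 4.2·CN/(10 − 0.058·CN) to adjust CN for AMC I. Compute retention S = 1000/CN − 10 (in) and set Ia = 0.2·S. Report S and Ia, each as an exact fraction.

S = 500/279 in ≈ 1.792 in; Ia = 100/279 in ≈ 0.358 in

CN(I) from CN(II)=93: (4.2·93)/(10 − 0.058·93) = 27900/329 ≈ 84.802
S = 1000/(27900/329) − 10 = 500/279 in ≈ 1.792 in
Initial abstraction Ia = S/5 = (500/279)/5 = 100/279 ≈ 0.358 in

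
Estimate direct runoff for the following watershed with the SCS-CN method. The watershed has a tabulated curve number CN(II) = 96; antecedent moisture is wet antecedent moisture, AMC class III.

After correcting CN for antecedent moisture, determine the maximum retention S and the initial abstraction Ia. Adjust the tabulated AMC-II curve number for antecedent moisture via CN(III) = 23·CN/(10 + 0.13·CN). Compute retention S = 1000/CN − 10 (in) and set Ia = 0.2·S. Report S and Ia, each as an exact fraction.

Wet (AMC III): CN(III) = 23·96/(10 + 0.13·96) = 2208/(562/25) = 27600/281 ≈ 98.221
Retention S: 1000/CN − 10 with CN=98.221 → S = 25/138 ≈ 0.181 in
Ia = 0.2·(25/138) = 5/138 in ≈ 0.036 in

S = 25/138 in ≈ 0.181 in; Ia = 5/138 in ≈ 0.036 in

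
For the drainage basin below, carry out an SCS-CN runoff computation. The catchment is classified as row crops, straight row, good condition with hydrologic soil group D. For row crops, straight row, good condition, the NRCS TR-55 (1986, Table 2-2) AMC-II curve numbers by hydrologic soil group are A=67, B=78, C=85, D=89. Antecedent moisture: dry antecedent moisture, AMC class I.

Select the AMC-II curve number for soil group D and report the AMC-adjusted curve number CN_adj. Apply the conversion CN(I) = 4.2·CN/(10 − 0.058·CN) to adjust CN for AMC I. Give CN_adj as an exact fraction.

NRCS table: row crops, straight row, good condition, soil group D → CN(II) = 89
Adjust CN=89 to AMC I: 4.2·89/(10 − 0.058·89) → (1869/5) ÷ (2419/500) = 186900/2419 ≈ 77.263

CN_adj = 186900/2419 ≈ 77.263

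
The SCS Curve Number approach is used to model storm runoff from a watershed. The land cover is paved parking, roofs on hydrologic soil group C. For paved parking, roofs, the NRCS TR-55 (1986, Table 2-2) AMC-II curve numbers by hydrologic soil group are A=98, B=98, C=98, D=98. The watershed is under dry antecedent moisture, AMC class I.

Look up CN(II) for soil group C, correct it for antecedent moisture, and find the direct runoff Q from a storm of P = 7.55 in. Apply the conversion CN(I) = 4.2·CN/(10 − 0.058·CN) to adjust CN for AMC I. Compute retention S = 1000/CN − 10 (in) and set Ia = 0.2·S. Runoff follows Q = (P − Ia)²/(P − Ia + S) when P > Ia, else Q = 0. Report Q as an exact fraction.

Q = 23525117641/3362339820 in ≈ 6.997 in

NRCS table: paved parking, roofs, soil group C → CN(II) = 98
Dry (AMC I): CN(I) = 4.2·98/(10 − 0.058·98) = (2058/5)/(1079/250) = 102900/1079 ≈ 95.366
Retention S: 1000/CN − 10 with CN=95.366 → S = 500/1029 ≈ 0.486 in
Ia = 0.2S: 0.2·0.486 = 0.097 in (exactly 100/1029)
P − Ia = 7.550 − 0.097 = 153379/20580 ≈ 7.453 in (> 0, runoff occurs)
Q = (153379/20580)²/((153379/20580) + 500/1029) = (23525117641/423536400)/(163379/20580) = 23525117641/3362339820 in ≈ 6.997 in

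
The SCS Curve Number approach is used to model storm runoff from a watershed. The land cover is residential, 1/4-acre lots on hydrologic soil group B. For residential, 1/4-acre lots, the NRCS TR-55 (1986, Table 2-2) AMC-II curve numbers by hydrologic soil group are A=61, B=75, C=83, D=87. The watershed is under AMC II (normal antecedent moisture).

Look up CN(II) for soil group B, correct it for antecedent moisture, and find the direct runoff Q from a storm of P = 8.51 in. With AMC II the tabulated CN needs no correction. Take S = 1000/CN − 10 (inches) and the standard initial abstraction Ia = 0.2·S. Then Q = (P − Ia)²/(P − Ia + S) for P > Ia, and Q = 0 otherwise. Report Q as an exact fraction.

Q = 5536609/1005900 in ≈ 5.504 in

NRCS table: residential, 1/4-acre lots, soil group B → CN(II) = 75
AMC II — tabulated CN = 75 applies directly.
Max retention: S = 1000/75 − 10 = 10/3 in (≈ 3.333 in)
Ia = 0.2S: 0.2·3.333 = 0.667 in (exactly 2/3)
Excess rainfall: 8.510 − 0.667 = 7.843 in; P > Ia so Q > 0
Q: (2353/300)² ÷ (3353/300) = 5536609/1005900 in (≈ 5.504 in)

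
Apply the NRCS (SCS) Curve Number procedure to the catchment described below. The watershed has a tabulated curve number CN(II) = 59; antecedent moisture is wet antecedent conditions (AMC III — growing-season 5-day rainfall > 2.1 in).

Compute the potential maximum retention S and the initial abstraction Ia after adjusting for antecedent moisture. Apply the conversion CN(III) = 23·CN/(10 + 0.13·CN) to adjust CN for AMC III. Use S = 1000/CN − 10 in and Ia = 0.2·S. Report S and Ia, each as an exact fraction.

Wet (AMC III): CN(III) = 23·59/(10 + 0.13·59) = 1357/(1767/100) = 135700/1767 ≈ 76.797
Max retention: S = 1000/(135700/1767) − 10 = 4100/1357 in (≈ 3.021 in)
Initial abstraction Ia = S/5 = (4100/1357)/5 = 820/1357 ≈ 0.604 in

S = 4100/1357 in ≈ 3.021 in; Ia = 820/1357 in ≈ 0.604 in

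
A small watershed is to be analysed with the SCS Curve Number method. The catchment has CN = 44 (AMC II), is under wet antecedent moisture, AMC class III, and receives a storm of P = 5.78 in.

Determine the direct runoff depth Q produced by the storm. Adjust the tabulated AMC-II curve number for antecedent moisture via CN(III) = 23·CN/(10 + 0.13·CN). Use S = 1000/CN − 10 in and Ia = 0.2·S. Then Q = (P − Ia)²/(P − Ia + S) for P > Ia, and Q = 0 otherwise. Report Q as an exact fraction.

CN(III) from CN(II)=44: (23·44)/(10 + 0.13·44) = 25300/393 ≈ 64.377
Retention S: 1000/CN − 10 with CN=64.377 → S = 1400/253 ≈ 5.534 in
Ia = 0.2S: 0.2·5.534 = 1.107 in (exactly 280/253)
P − Ia = 5.780 − 1.107 = 59117/12650 ≈ 4.673 in (> 0, runoff occurs)
Q: (59117/12650)² ÷ (129117/12650) = 3494819689/1633330050 in (≈ 2.140 in)

Q = 3494819689/1633330050 in ≈ 2.140 in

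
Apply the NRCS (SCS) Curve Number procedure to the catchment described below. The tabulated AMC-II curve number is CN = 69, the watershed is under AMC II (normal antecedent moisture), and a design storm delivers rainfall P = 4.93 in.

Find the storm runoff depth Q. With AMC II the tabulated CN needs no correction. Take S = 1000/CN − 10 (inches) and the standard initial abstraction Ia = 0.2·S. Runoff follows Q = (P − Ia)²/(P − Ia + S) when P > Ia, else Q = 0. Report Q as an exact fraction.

Q = 773785489/405837300 in ≈ 1.907 in

Average conditions: CN = 69 (no AMC adjustment).
S = 1000/69 − 10 = 310/69 in ≈ 4.493 in
Initial abstraction Ia = S/5 = (310/69)/5 = 62/69 ≈ 0.899 in
Since P=4.930 > Ia=0.899: effective rainfall P−Ia = 27817/6900 in
Q: (27817/6900)² ÷ (58817/6900) = 773785489/405837300 in (≈ 1.907 in)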